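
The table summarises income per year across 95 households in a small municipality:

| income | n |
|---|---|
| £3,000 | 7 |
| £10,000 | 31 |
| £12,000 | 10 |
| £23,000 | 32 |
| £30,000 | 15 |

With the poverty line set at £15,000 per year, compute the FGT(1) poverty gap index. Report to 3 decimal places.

Poor units: 7×£3,000, 31×£10,000, 10×£12,000 (q = 48 of N = 95).
Normalized shortfalls: (15000−3000)/15000 = 0.8000 (×7); (15000−10000)/15000 = 0.3333 (×31); (15000−12000)/15000 = 0.2000 (×10).
Sum of shortfalls = 17.933333; P₁ averages over all N: 17.933333 / 95 = 0.189.

0.189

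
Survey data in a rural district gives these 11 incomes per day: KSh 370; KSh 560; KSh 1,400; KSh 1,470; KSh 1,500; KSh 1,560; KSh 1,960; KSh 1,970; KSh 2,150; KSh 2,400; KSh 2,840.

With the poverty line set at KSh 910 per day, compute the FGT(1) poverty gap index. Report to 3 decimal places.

Below z: KSh 370, KSh 560 (q = 2 of N = 11).
Gap ratios (z−y)/z: (910−370)/910 = 0.5934; (910−560)/910 = 0.3846.
Σ = 0.978022. Dividing by the full population N = 11 gives P₁ = 0.089.

0.089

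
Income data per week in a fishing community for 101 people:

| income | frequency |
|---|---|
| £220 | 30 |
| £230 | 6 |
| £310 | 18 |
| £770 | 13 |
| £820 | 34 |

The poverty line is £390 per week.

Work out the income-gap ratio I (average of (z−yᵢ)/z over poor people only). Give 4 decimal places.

Incomes under z: 30×£220, 6×£230, 18×£310 (q = 54 of N = 101).
Relative gaps: 0.4359 (×30), 0.4103 (×6), 0.2051 (×18); sum = 19.230769.
The income-gap ratio divides by q (the poor only): 19.230769 / 54 = 0.3561.

0.3561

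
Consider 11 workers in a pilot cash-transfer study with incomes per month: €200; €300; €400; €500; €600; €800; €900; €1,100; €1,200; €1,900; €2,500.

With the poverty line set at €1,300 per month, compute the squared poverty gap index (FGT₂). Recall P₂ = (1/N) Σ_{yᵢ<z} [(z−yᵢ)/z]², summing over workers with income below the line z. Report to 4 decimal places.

0.2480

Poor units: €200, €300, €400, €500, €600, €800, €900, €1,100, €1,200 (q = 9 of N = 11).
Normalized shortfalls: (1300−200)/1300 = 0.8462; (1300−300)/1300 = 0.7692; (1300−400)/1300 = 0.6923; (1300−500)/1300 = 0.6154; (1300−600)/1300 = 0.5385; (1300−800)/1300 = 0.3846; (1300−900)/1300 = 0.3077; (1300−1100)/1300 = 0.1538; (1300−1200)/1300 = 0.0769.
Squared: 0.7160; 0.5917; 0.4793; 0.3787; 0.2899; 0.1479; 0.0947; 0.0237; 0.0059.
Sum = 2.727811; P₂ = 2.727811 / 11 = 0.2480.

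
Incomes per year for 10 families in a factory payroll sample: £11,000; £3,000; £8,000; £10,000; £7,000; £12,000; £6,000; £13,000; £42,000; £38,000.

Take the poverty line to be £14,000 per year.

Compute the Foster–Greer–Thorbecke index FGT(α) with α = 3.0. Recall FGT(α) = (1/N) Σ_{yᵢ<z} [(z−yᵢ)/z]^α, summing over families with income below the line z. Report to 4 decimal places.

0.0912

Poor units: £3,000, £6,000, £7,000, £8,000, £10,000, £11,000, £12,000, £13,000 (q = 8 of N = 10).
Gap ratios (z−y)/z: (14000−3000)/14000 = 0.7857; (14000−6000)/14000 = 0.5714; (14000−7000)/14000 = 0.5000; (14000−8000)/14000 = 0.4286; (14000−10000)/14000 = 0.2857; (14000−11000)/14000 = 0.2143; (14000−12000)/14000 = 0.1429; (14000−13000)/14000 = 0.0714.
Raised to α = 3.0: 0.48506; 0.18659; 0.12500; 0.07872; 0.02332; 0.00984; 0.00292; 0.00036.
Sum = 0.911808; FGT(3.0) = 0.911808 / 10 = 0.0912.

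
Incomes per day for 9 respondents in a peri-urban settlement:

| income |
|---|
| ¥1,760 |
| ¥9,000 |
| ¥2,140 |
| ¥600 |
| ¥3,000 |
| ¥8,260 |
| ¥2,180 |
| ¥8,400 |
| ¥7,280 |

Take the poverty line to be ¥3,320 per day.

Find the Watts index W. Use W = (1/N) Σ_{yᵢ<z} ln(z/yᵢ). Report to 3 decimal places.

0.367

Below z: ¥600, ¥1,760, ¥2,140, ¥2,180, ¥3,000 (q = 5 of N = 9).
ln(z/y) terms: ln(3320/600) = 1.7108; ln(3320/1760) = 0.6347; ln(3320/2140) = 0.4392; ln(3320/2180) = 0.4206; ln(3320/3000) = 0.1014.
W = 3.306593 / 9 = 0.367.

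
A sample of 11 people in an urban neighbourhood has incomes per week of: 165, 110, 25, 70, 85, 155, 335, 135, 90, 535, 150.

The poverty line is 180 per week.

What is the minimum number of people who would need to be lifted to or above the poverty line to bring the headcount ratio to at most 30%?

6

9 of the 11 people are poor, so H = 9/11 = 0.818.
A headcount ratio of at most 30% allows at most ⌊0.30 × 11⌋ = 3 poor people.
So at least 9 − 3 = 6 must be lifted.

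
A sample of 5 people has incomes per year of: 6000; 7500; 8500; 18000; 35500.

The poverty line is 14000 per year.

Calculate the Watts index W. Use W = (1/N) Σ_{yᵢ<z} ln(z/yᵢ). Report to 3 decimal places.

Poor units: 6000, 7500, 8500 (q = 3 of N = 5).
ln(z/y) terms: ln(14000/6000) = 0.8473; ln(14000/7500) = 0.6242; ln(14000/8500) = 0.4990.
W = 1.970443 / 5 = 0.394.

0.394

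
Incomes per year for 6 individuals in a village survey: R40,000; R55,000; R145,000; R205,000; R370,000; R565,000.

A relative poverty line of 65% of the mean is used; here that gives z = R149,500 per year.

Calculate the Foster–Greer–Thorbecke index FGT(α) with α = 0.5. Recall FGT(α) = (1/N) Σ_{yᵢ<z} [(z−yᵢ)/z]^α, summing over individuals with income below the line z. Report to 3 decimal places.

0.304

Below the line: R40,000, R55,000, R145,000 (q = 3 of N = 6).
Relative gaps: (149500−40000)/149500 = 0.7324; (149500−55000)/149500 = 0.6321; (149500−145000)/149500 = 0.0301.
Raised to α = 0.5: 0.85583; 0.79505; 0.17349.
Sum = 1.824374; FGT(0.5) = 1.824374 / 6 = 0.304.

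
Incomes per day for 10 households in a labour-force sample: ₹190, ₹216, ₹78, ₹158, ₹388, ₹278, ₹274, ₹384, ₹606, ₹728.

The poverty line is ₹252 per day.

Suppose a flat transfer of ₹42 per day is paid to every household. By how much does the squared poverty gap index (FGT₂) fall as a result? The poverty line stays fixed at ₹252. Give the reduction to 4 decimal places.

0.0374

Before: below the line — ₹78, ₹158, ₹190, ₹216; squared poverty gap index (FGT₂) = 0.069684.
After the ₹42 transfer: below the line — ₹120, ₹200, ₹232; squared poverty gap index (FGT₂) = 0.032326.
Reduction = 0.069684 − 0.032326 = 0.0374.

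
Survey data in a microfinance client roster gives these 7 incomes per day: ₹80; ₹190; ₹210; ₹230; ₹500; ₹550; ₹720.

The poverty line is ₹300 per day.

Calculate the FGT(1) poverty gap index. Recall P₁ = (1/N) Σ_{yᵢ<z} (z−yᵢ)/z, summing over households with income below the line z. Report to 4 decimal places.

0.2333

Below z: ₹80, ₹190, ₹210, ₹230 (q = 4 of N = 7).
Gap ratios (z−y)/z: (300−80)/300 = 0.7333; (300−190)/300 = 0.3667; (300−210)/300 = 0.3000; (300−230)/300 = 0.2333.
Sum of shortfalls = 1.633333; P₁ averages over all N: 1.633333 / 7 = 0.2333.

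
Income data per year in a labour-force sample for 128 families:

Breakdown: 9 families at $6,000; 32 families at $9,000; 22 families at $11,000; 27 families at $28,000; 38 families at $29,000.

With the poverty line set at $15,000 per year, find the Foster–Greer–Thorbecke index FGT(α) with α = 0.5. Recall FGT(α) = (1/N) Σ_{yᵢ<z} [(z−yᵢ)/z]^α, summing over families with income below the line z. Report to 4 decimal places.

Incomes under z: 9×$6,000, 32×$9,000, 22×$11,000 (q = 63 of N = 128).
Relative gaps: (15000−6000)/15000 = 0.6000 (×9); (15000−9000)/15000 = 0.4000 (×32); (15000−11000)/15000 = 0.2667 (×22).
Raised to α = 0.5: 0.77460 (×9); 0.63246 (×32); 0.51640 (×22).
Sum = 38.570698; FGT(0.5) = 38.570698 / 128 = 0.3013.

0.3013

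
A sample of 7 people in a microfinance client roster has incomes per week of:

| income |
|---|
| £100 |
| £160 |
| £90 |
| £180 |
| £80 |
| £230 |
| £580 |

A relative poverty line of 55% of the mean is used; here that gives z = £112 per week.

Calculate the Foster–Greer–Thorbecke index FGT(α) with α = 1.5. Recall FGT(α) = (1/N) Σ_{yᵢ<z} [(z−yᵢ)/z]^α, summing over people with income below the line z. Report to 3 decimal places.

Below z: £80, £90, £100 (q = 3 of N = 7).
Normalized shortfalls: (112−80)/112 = 0.2857; (112−90)/112 = 0.1964; (112−100)/112 = 0.1071.
Raised to α = 1.5: 0.15272; 0.08706; 0.03507.
Sum = 0.274849; FGT(1.5) = 0.274849 / 7 = 0.039.

0.039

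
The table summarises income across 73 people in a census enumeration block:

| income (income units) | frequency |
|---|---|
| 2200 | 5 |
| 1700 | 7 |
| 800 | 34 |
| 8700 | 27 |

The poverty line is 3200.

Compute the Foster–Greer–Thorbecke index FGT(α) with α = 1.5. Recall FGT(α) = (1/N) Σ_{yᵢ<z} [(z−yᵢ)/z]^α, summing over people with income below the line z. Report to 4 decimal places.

Below z: 34×800, 7×1700, 5×2200 (q = 46 of N = 73).
Normalized shortfalls: (3200−800)/3200 = 0.7500 (×34); (3200−1700)/3200 = 0.4688 (×7); (3200−2200)/3200 = 0.3125 (×5).
Raised to α = 1.5: 0.64952 (×34); 0.32093 (×7); 0.17469 (×5).
Sum = 25.203630; FGT(1.5) = 25.203630 / 73 = 0.3453.

0.3453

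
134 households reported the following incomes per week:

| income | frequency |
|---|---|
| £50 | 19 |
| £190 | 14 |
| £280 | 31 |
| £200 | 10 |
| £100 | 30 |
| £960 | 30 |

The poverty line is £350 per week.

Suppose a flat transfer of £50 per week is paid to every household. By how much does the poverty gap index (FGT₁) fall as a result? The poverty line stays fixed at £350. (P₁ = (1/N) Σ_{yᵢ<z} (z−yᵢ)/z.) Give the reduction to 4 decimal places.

0.1109

Before: below the line — 19×£50, 30×£100, 14×£190, 10×£200, 31×£280; poverty gap index (FGT₁) = 0.407463.
After the £50 transfer: below the line — 19×£100, 30×£150, 14×£240, 10×£250, 31×£330; poverty gap index (FGT₁) = 0.296588.
Reduction = 0.407463 − 0.296588 = 0.1109.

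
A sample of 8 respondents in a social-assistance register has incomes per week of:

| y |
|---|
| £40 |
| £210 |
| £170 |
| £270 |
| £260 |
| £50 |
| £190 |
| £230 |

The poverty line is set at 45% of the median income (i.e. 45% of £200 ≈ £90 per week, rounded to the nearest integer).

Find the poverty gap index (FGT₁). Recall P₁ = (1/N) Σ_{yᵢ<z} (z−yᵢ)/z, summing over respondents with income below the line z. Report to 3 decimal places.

0.125

Below z: £40, £50 (q = 2 of N = 8).
Shortfall ratios: (90−40)/90 = 0.5556; (90−50)/90 = 0.4444.
Σ = 1.000000. Dividing by the full population N = 8 gives P₁ = 0.125.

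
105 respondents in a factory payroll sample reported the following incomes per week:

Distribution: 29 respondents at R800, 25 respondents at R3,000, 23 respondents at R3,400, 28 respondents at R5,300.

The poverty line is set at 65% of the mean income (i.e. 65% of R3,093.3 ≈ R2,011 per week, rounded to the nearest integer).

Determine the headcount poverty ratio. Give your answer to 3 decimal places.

29 of the 105 respondents have income below R2,011.
H = 29/105 = 0.276.

0.276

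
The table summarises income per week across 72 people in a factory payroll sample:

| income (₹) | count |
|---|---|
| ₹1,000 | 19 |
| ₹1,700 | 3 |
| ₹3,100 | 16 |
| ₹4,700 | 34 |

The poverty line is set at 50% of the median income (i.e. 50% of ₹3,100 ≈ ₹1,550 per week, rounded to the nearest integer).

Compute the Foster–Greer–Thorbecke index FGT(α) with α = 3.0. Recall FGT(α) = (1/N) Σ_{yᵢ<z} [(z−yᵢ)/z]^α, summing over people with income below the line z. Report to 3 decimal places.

Incomes under z: 19×₹1,000 (q = 19 of N = 72).
Relative gaps: (1550−1000)/1550 = 0.3548 (×19).
Raised to α = 3.0: 0.04468 (×19).
Sum = 0.848881; FGT(3.0) = 0.848881 / 72 = 0.012.

0.012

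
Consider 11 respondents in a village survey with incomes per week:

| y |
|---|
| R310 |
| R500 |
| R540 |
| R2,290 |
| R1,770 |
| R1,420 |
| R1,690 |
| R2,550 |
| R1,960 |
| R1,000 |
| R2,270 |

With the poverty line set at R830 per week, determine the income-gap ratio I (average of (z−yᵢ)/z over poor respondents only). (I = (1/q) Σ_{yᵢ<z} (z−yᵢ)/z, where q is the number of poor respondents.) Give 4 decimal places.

Below z: R310, R500, R540 (q = 3 of N = 11).
Shortfall ratios (z−y)/z: 0.6265, 0.3976, 0.3494; sum = 1.373494.
The income-gap ratio divides by q (the poor only): 1.373494 / 3 = 0.4578.

0.4578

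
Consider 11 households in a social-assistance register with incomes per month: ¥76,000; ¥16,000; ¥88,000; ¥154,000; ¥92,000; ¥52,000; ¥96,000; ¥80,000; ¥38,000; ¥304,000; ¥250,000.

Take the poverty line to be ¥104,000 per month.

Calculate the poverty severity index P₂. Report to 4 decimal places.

0.1398

Below z: ¥16,000, ¥38,000, ¥52,000, ¥76,000, ¥80,000, ¥88,000, ¥92,000, ¥96,000 (q = 8 of N = 11).
Relative gaps: (104000−16000)/104000 = 0.8462; (104000−38000)/104000 = 0.6346; (104000−52000)/104000 = 0.5000; (104000−76000)/104000 = 0.2692; (104000−80000)/104000 = 0.2308; (104000−88000)/104000 = 0.1538; (104000−92000)/104000 = 0.1154; (104000−96000)/104000 = 0.0769.
Squared: 0.7160; 0.4027; 0.2500; 0.0725; 0.0533; 0.0237; 0.0133; 0.0059.
Sum = 1.537352; P₂ = 1.537352 / 11 = 0.1398.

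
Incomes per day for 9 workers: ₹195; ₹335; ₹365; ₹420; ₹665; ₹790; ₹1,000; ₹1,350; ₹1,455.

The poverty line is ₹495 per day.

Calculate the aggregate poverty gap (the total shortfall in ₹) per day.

Poor units: ₹195, ₹335, ₹365, ₹420 (q = 4 of N = 9).
Individual gaps: 495−195 = 300; 495−335 = 160; 495−365 = 130; 495−420 = 75.
Aggregate gap = ₹665.

₹665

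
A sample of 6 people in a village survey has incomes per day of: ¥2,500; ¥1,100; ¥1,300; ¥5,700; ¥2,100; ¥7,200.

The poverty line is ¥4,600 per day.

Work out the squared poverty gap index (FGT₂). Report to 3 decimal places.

0.266

Below z: ¥1,100, ¥1,300, ¥2,100, ¥2,500 (q = 4 of N = 6).
Normalized shortfalls: (4600−1100)/4600 = 0.7609; (4600−1300)/4600 = 0.7174; (4600−2100)/4600 = 0.5435; (4600−2500)/4600 = 0.4565.
Squared: 0.5789; 0.5147; 0.2954; 0.2084.
Sum = 1.597353; P₂ = 1.597353 / 6 = 0.266.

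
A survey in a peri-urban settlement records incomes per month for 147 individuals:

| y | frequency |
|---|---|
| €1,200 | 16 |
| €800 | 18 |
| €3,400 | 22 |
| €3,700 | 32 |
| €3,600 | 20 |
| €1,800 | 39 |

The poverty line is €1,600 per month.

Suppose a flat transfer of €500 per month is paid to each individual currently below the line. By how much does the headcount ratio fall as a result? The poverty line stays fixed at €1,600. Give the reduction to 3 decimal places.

0.109

Before: below the line — 18×€800, 16×€1,200; headcount ratio = 0.23129.
After the €500 transfer: below the line — 18×€1,300; headcount ratio = 0.12245.
Reduction = 0.23129 − 0.12245 = 0.109.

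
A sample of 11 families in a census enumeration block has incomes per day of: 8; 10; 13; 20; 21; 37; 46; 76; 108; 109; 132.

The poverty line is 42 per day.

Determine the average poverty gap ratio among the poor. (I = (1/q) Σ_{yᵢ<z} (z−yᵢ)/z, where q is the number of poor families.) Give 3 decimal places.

0.567

Below the line: 8, 10, 13, 20, 21, 37 (q = 6 of N = 11).
Relative gaps: 0.8095, 0.7619, 0.6905, 0.5238, 0.5000, 0.1190; sum = 3.404762.
The income-gap ratio divides by q (the poor only): 3.404762 / 6 = 0.567.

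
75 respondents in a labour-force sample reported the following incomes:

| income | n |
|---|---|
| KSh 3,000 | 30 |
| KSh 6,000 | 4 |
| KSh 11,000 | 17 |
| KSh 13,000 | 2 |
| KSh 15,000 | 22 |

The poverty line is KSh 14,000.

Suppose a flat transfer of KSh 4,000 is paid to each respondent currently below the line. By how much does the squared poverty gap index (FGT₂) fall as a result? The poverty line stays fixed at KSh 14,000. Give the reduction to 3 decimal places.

Before: below the line — 30×KSh 3,000, 4×KSh 6,000, 17×KSh 11,000, 2×KSh 13,000; squared poverty gap index (FGT₂) = 0.27490.
After the KSh 4,000 transfer: below the line — 30×KSh 7,000, 4×KSh 10,000; squared poverty gap index (FGT₂) = 0.10435.
Reduction = 0.27490 − 0.10435 = 0.171.

0.171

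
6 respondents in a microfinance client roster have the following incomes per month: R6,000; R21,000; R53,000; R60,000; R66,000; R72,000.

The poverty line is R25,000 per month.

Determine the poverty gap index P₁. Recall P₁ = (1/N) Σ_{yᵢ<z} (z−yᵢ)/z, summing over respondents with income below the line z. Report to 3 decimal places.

Below the line: R6,000, R21,000 (q = 2 of N = 6).
Normalized shortfalls: (25000−6000)/25000 = 0.7600; (25000−21000)/25000 = 0.1600.
Sum of shortfalls = 0.920000; P₁ averages over all N: 0.920000 / 6 = 0.153.

0.153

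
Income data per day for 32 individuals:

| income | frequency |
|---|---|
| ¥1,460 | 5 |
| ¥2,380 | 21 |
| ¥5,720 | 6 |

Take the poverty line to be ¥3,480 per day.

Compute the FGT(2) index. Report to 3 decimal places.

Below z: 5×¥1,460, 21×¥2,380 (q = 26 of N = 32).
Normalized shortfalls: (3480−1460)/3480 = 0.5805 (×5); (3480−2380)/3480 = 0.3161 (×21).
Squared: 0.3369 (×5); 0.0999 (×21).
Sum = 3.782864; P₂ = 3.782864 / 32 = 0.118.

0.118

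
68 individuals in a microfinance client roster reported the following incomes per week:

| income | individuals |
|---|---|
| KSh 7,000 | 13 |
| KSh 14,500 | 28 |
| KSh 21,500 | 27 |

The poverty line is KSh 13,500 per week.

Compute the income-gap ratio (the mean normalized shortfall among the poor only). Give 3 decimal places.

Below z: 13×KSh 7,000 (q = 13 of N = 68).
Shortfall ratios (z−y)/z: 0.4815 (×13); sum = 6.259259.
I averages over the q = 13 poor units only: 6.259259 / 13 = 0.481.

0.481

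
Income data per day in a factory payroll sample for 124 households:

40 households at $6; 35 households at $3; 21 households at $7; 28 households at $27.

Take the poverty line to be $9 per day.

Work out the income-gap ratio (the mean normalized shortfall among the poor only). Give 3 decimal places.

0.431

Incomes under z: 35×$3, 40×$6, 21×$7 (q = 96 of N = 124).
Relative gaps: 0.6667 (×35), 0.3333 (×40), 0.2222 (×21); sum = 41.333333.
I averages over the q = 96 poor units only: 41.333333 / 96 = 0.431.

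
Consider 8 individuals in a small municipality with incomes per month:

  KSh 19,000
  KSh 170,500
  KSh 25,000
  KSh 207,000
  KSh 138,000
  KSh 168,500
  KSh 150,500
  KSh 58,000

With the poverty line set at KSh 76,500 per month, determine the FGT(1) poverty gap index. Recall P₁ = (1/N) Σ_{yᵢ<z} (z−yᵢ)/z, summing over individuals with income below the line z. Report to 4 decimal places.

0.2083

Incomes under z: KSh 19,000, KSh 25,000, KSh 58,000 (q = 3 of N = 8).
Gap ratios (z−y)/z: (76500−19000)/76500 = 0.7516; (76500−25000)/76500 = 0.6732; (76500−58000)/76500 = 0.2418.
Σ = 1.666667. Dividing by the full population N = 8 gives P₁ = 0.2083.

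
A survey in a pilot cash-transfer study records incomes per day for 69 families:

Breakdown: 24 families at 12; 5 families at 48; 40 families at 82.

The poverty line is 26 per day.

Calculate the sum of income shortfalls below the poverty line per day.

336

Below z: 24×12 (q = 24 of N = 69).
Individual gaps: 24×(26−12) = 336.
Aggregate gap = 336.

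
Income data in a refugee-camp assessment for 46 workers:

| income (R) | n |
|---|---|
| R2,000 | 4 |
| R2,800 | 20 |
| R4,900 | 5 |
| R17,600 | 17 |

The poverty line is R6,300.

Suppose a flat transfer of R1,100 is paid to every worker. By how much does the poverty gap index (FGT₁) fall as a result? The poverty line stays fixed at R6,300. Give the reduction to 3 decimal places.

Before: below the line — 4×R2,000, 20×R2,800, 5×R4,900; poverty gap index (FGT₁) = 0.32505.
After the R1,100 transfer: below the line — 4×R3,100, 20×R3,900, 5×R6,000; poverty gap index (FGT₁) = 0.21498.
Reduction = 0.32505 − 0.21498 = 0.110.

0.110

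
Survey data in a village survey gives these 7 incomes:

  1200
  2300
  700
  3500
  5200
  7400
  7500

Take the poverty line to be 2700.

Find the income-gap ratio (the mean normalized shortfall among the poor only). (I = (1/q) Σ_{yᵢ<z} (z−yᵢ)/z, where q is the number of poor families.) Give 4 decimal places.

0.4815

Below the line: 700, 1200, 2300 (q = 3 of N = 7).
Relative gaps: 0.7407, 0.5556, 0.1481; sum = 1.444444.
I averages over the q = 3 poor units only: 1.444444 / 3 = 0.4815.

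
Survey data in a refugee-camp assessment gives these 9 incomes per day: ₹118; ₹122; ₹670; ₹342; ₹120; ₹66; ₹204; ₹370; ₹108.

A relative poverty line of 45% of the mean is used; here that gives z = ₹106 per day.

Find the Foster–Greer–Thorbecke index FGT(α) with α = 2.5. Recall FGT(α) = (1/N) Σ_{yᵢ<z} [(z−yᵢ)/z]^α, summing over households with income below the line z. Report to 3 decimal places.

0.010

Poor units: ₹66 (q = 1 of N = 9).
Gap ratios (z−y)/z: (106−66)/106 = 0.3774.
Raised to α = 2.5: 0.08748.
Sum = 0.087475; FGT(2.5) = 0.087475 / 9 = 0.010.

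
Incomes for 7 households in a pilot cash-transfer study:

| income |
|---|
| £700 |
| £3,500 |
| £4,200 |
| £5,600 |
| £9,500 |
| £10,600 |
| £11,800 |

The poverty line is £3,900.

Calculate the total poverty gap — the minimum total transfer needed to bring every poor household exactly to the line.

£3,600

Poor units: £700, £3,500 (q = 2 of N = 7).
Individual gaps: 3900−700 = 3200; 3900−3500 = 400.
Aggregate gap = £3,600.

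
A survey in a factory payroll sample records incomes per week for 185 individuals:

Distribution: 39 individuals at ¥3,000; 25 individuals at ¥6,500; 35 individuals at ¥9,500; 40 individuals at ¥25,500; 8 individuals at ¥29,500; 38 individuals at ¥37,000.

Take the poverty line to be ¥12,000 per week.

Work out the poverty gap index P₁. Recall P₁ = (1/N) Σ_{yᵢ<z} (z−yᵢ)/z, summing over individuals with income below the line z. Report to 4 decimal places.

0.2595

Below z: 39×¥3,000, 25×¥6,500, 35×¥9,500 (q = 99 of N = 185).
Normalized shortfalls: (12000−3000)/12000 = 0.7500 (×39); (12000−6500)/12000 = 0.4583 (×25); (12000−9500)/12000 = 0.2083 (×35).
Σ = 48.000000. Dividing by the full population N = 185 gives P₁ = 0.2595.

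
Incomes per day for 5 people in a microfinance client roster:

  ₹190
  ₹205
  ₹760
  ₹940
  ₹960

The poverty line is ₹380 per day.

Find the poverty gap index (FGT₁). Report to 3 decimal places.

0.192

Below z: ₹190, ₹205 (q = 2 of N = 5).
Relative gaps: (380−190)/380 = 0.5000; (380−205)/380 = 0.4605.
Σ = 0.960526. Dividing by the full population N = 5 gives P₁ = 0.192.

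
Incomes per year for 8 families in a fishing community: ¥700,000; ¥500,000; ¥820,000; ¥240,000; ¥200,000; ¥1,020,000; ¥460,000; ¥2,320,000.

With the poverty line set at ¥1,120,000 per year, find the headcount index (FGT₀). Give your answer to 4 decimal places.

0.8750

7 of the 8 families have income below ¥1,120,000.
H = 7/8 = 0.8750.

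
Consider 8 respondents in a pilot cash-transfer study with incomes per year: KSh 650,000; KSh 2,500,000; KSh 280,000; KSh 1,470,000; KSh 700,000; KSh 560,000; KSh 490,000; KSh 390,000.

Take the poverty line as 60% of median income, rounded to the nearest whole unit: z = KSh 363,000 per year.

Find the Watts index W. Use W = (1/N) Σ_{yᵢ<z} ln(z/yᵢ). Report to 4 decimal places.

Poor units: KSh 280,000 (q = 1 of N = 8).
Log shortfalls: ln(363000/280000) = 0.2596.
W = 0.259613 / 8 = 0.0325.

0.0325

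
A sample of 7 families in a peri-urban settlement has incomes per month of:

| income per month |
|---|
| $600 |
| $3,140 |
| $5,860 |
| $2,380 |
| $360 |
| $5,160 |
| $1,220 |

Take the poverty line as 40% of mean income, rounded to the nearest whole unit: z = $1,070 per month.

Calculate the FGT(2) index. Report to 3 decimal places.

Poor units: $360, $600 (q = 2 of N = 7).
Relative gaps: (1070−360)/1070 = 0.6636; (1070−600)/1070 = 0.4393.
Squared: 0.4403; 0.1929.
Sum = 0.633243; P₂ = 0.633243 / 7 = 0.090.

0.090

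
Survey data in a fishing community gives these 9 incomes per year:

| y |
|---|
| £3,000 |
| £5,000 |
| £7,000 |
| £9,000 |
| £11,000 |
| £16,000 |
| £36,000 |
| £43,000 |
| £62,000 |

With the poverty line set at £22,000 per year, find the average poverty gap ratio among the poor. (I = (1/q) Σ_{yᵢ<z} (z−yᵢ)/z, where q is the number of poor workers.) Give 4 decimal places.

0.6136

Below the line: £3,000, £5,000, £7,000, £9,000, £11,000, £16,000 (q = 6 of N = 9).
Relative gaps: 0.8636, 0.7727, 0.6818, 0.5909, 0.5000, 0.2727; sum = 3.681818.
I averages over the q = 6 poor units only: 3.681818 / 6 = 0.6136.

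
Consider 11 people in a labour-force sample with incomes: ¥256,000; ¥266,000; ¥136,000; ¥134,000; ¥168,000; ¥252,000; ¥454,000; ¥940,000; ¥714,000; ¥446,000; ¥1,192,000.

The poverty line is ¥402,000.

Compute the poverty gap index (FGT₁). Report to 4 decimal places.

Poor units: ¥134,000, ¥136,000, ¥168,000, ¥252,000, ¥256,000, ¥266,000 (q = 6 of N = 11).
Normalized shortfalls: (402000−134000)/402000 = 0.6667; (402000−136000)/402000 = 0.6617; (402000−168000)/402000 = 0.5821; (402000−252000)/402000 = 0.3731; (402000−256000)/402000 = 0.3632; (402000−266000)/402000 = 0.3383.
Sum of shortfalls = 2.985075; P₁ averages over all N: 2.985075 / 11 = 0.2714.

0.2714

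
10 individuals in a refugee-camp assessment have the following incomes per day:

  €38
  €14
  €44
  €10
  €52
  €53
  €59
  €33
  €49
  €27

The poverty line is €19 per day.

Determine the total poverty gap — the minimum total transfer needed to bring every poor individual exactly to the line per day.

Below the line: €10, €14 (q = 2 of N = 10).
Individual gaps: 19−10 = 9; 19−14 = 5.
Aggregate gap = €14.

€14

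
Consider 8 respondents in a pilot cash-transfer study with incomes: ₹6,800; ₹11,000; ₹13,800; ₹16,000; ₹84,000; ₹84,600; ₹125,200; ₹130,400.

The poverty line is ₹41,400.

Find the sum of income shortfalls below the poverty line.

₹118,000

Below z: ₹6,800, ₹11,000, ₹13,800, ₹16,000 (q = 4 of N = 8).
Individual gaps: 41400−6800 = 34600; 41400−11000 = 30400; 41400−13800 = 27600; 41400−16000 = 25400.
Aggregate gap = ₹118,000.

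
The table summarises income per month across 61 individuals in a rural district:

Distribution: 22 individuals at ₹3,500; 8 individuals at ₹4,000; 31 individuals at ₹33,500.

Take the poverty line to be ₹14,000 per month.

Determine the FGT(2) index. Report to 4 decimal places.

Below z: 22×₹3,500, 8×₹4,000 (q = 30 of N = 61).
Normalized shortfalls: (14000−3500)/14000 = 0.7500 (×22); (14000−4000)/14000 = 0.7143 (×8).
Squared: 0.5625 (×22); 0.5102 (×8).
Sum = 16.456633; P₂ = 16.456633 / 61 = 0.2698.

0.2698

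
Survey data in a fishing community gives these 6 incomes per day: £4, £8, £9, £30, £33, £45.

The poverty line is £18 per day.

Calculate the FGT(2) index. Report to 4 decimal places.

Below the line: £4, £8, £9 (q = 3 of N = 6).
Gap ratios (z−y)/z: (18−4)/18 = 0.7778; (18−8)/18 = 0.5556; (18−9)/18 = 0.5000.
Squared: 0.6049; 0.3086; 0.2500.
Sum = 1.163580; P₂ = 1.163580 / 6 = 0.1939.

0.1939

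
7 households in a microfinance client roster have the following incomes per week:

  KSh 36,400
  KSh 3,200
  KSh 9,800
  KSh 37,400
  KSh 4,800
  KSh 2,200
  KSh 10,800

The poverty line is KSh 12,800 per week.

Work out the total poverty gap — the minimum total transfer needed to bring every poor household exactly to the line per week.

Incomes under z: KSh 2,200, KSh 3,200, KSh 4,800, KSh 9,800, KSh 10,800 (q = 5 of N = 7).
Individual gaps: 12800−2200 = 10600; 12800−3200 = 9600; 12800−4800 = 8000; 12800−9800 = 3000; 12800−10800 = 2000.
Aggregate gap = KSh 33,200.

KSh 33,200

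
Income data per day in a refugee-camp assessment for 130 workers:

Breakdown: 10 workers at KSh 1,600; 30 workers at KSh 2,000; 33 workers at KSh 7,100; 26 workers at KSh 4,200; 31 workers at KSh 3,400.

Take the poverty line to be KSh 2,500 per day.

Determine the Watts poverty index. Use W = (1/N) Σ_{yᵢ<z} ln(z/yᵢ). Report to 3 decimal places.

0.086

Below z: 10×KSh 1,600, 30×KSh 2,000 (q = 40 of N = 130).
Log shortfalls: ln(2500/1600) = 0.4463 (×10); ln(2500/2000) = 0.2231 (×30).
W = 11.157178 / 130 = 0.086.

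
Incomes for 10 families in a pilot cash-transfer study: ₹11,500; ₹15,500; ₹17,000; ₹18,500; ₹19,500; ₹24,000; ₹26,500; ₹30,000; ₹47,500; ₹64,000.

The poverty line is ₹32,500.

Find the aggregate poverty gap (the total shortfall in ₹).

₹97,500

Poor units: ₹11,500, ₹15,500, ₹17,000, ₹18,500, ₹19,500, ₹24,000, ₹26,500, ₹30,000 (q = 8 of N = 10).
Individual gaps: 32500−11500 = 21000; 32500−15500 = 17000; 32500−17000 = 15500; 32500−18500 = 14000; 32500−19500 = 13000; 32500−24000 = 8500; 32500−26500 = 6000; 32500−30000 = 2500.
Aggregate gap = ₹97,500.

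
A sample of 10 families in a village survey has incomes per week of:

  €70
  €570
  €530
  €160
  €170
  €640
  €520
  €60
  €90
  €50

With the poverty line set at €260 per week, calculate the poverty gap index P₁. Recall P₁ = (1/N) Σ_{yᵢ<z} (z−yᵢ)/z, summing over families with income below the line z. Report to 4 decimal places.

Poor units: €50, €60, €70, €90, €160, €170 (q = 6 of N = 10).
Relative gaps: (260−50)/260 = 0.8077; (260−60)/260 = 0.7692; (260−70)/260 = 0.7308; (260−90)/260 = 0.6538; (260−160)/260 = 0.3846; (260−170)/260 = 0.3462.
Σ = 3.692308. Dividing by the full population N = 10 gives P₁ = 0.3692.

0.3692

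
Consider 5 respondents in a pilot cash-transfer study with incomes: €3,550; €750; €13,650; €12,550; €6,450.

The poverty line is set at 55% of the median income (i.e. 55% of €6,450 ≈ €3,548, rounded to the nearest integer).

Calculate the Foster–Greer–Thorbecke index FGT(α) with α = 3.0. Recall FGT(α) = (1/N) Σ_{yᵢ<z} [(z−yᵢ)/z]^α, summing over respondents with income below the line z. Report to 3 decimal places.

Poor units: €750 (q = 1 of N = 5).
Gap ratios (z−y)/z: (3548−750)/3548 = 0.7886.
Raised to α = 3.0: 0.49045.
Sum = 0.490447; FGT(3.0) = 0.490447 / 5 = 0.098.

0.098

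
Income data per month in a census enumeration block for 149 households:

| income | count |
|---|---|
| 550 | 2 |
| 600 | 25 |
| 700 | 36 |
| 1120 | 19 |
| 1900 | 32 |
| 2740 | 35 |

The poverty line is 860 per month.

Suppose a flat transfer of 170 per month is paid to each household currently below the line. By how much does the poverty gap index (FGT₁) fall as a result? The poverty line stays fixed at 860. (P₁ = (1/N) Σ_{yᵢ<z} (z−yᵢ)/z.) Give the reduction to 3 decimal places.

0.081

Before: below the line — 2×550, 25×600, 36×700; poverty gap index (FGT₁) = 0.10052.
After the 170 transfer: below the line — 2×720, 25×770; poverty gap index (FGT₁) = 0.01974.
Reduction = 0.10052 − 0.01974 = 0.081.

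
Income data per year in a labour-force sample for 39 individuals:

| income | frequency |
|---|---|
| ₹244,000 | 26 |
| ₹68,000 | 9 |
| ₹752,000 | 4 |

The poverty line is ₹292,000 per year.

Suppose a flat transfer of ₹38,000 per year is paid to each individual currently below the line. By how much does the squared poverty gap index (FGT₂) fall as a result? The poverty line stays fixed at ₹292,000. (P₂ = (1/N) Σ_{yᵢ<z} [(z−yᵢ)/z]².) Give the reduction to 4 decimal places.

0.0594

Before: below the line — 9×₹68,000, 26×₹244,000; squared poverty gap index (FGT₂) = 0.153817.
After the ₹38,000 transfer: below the line — 9×₹106,000, 26×₹282,000; squared poverty gap index (FGT₂) = 0.094417.
Reduction = 0.153817 − 0.094417 = 0.0594.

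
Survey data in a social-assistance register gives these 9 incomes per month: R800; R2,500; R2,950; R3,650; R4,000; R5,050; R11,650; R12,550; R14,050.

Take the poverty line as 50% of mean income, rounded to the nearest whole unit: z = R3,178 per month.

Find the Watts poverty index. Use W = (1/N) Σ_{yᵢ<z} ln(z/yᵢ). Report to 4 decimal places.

0.1882

Below the line: R800, R2,500, R2,950 (q = 3 of N = 9).
Log shortfalls: ln(3178/800) = 1.3794; ln(3178/2500) = 0.2400; ln(3178/2950) = 0.0744.
W = 1.693804 / 9 = 0.1882.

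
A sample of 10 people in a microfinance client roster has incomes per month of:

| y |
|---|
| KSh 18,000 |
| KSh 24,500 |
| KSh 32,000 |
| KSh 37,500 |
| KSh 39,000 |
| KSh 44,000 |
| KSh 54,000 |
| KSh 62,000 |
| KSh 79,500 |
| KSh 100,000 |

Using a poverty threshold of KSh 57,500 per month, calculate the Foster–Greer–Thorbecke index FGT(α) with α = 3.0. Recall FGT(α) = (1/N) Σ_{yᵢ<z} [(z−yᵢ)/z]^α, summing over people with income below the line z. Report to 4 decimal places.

0.0689

Below the line: KSh 18,000, KSh 24,500, KSh 32,000, KSh 37,500, KSh 39,000, KSh 44,000, KSh 54,000 (q = 7 of N = 10).
Relative gaps: (57500−18000)/57500 = 0.6870; (57500−24500)/57500 = 0.5739; (57500−32000)/57500 = 0.4435; (57500−37500)/57500 = 0.3478; (57500−39000)/57500 = 0.3217; (57500−44000)/57500 = 0.2348; (57500−54000)/57500 = 0.0609.
Raised to α = 3.0: 0.32418; 0.18903; 0.08722; 0.04208; 0.03331; 0.01294; 0.00023.
Sum = 0.688988; FGT(3.0) = 0.688988 / 10 = 0.0689.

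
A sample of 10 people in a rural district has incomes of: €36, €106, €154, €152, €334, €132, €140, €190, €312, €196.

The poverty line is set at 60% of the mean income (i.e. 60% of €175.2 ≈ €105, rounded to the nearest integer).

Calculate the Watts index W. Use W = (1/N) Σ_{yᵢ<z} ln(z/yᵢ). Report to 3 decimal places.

Below the line: €36 (q = 1 of N = 10).
Log gaps: ln(105/36) = 1.0704.
W = 1.070441 / 10 = 0.107.

0.107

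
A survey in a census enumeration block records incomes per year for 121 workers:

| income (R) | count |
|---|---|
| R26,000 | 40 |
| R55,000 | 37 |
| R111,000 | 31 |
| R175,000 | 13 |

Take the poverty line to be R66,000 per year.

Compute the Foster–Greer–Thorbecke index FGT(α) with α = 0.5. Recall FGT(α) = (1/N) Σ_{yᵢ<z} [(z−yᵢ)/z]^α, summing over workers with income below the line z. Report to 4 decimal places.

0.3822

Below z: 40×R26,000, 37×R55,000 (q = 77 of N = 121).
Gap ratios (z−y)/z: (66000−26000)/66000 = 0.6061 (×40); (66000−55000)/66000 = 0.1667 (×37).
Raised to α = 0.5: 0.77850 (×40); 0.40825 (×37).
Sum = 46.245145; FGT(0.5) = 46.245145 / 121 = 0.3822.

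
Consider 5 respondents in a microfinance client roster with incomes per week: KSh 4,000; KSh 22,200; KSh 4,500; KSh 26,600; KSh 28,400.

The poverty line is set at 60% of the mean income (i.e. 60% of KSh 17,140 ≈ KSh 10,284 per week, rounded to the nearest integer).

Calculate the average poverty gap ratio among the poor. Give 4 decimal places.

0.5867

Below the line: KSh 4,000, KSh 4,500 (q = 2 of N = 5).
Shortfall ratios (z−y)/z: 0.6110, 0.5624; sum = 1.173473.
I averages over the q = 2 poor units only: 1.173473 / 2 = 0.5867.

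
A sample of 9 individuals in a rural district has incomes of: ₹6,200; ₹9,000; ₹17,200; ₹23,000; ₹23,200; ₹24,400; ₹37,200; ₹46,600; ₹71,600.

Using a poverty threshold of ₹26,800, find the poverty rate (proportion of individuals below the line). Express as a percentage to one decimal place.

66.7%

6 of the 9 individuals have income below ₹26,800.
H = 6/9 = 66.7%.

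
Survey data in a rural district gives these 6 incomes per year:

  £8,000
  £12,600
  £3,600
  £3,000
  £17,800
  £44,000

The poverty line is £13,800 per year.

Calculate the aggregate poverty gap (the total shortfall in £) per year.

Below the line: £3,000, £3,600, £8,000, £12,600 (q = 4 of N = 6).
Individual gaps: 13800−3000 = 10800; 13800−3600 = 10200; 13800−8000 = 5800; 13800−12600 = 1200.
Aggregate gap = £28,000.

£28,000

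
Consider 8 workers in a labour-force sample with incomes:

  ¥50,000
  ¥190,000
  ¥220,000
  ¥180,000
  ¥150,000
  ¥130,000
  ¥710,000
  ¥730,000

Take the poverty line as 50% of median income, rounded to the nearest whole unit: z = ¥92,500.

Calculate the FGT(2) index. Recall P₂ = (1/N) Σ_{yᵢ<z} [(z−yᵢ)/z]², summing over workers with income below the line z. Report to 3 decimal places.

0.026

Poor units: ¥50,000 (q = 1 of N = 8).
Relative gaps: (92500−50000)/92500 = 0.4595.
Squared: 0.2111.
Sum = 0.211103; P₂ = 0.211103 / 8 = 0.026.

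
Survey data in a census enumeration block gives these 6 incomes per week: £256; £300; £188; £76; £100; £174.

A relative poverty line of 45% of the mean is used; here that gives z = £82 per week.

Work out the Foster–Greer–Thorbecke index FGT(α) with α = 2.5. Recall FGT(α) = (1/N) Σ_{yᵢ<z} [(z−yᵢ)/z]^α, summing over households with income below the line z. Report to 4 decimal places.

Incomes under z: £76 (q = 1 of N = 6).
Gap ratios (z−y)/z: (82−76)/82 = 0.0732.
Raised to α = 2.5: 0.00145.
Sum = 0.001448; FGT(2.5) = 0.001448 / 6 = 0.0002.

0.0002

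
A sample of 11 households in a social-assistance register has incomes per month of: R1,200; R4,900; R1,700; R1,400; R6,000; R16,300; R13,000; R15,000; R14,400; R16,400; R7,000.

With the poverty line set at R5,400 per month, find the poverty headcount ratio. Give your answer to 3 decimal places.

4 of the 11 households have income below R5,400.
H = 4/11 = 0.364.

0.364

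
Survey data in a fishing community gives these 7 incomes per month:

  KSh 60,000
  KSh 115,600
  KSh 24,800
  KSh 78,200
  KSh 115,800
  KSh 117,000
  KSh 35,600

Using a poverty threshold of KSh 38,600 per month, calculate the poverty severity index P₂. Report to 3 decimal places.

Incomes under z: KSh 24,800, KSh 35,600 (q = 2 of N = 7).
Relative gaps: (38600−24800)/38600 = 0.3575; (38600−35600)/38600 = 0.0777.
Squared: 0.1278; 0.0060.
Sum = 0.133856; P₂ = 0.133856 / 7 = 0.019.

0.019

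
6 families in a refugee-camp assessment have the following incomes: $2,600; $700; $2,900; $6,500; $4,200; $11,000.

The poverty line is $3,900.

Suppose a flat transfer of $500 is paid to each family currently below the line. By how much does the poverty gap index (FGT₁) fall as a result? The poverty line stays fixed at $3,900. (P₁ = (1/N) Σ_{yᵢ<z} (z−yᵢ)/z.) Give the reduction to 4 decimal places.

0.0641

Before: below the line — $700, $2,600, $2,900; poverty gap index (FGT₁) = 0.235043.
After the $500 transfer: below the line — $1,200, $3,100, $3,400; poverty gap index (FGT₁) = 0.170940.
Reduction = 0.235043 − 0.170940 = 0.0641.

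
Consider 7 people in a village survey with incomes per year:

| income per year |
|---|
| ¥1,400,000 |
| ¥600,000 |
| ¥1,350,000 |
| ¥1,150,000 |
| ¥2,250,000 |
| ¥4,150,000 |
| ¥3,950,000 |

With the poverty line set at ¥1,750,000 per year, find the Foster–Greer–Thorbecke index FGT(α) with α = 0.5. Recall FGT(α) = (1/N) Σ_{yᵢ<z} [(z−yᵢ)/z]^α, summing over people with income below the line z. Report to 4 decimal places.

0.3316

Below the line: ¥600,000, ¥1,150,000, ¥1,350,000, ¥1,400,000 (q = 4 of N = 7).
Gap ratios (z−y)/z: (1750000−600000)/1750000 = 0.6571; (1750000−1150000)/1750000 = 0.3429; (1750000−1350000)/1750000 = 0.2286; (1750000−1400000)/1750000 = 0.2000.
Raised to α = 0.5: 0.81064; 0.58554; 0.47809; 0.44721.
Sum = 2.321489; FGT(0.5) = 2.321489 / 7 = 0.3316.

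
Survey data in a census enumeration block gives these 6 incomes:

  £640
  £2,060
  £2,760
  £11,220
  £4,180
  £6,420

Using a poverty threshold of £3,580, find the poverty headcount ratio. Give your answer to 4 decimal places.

3 of the 6 respondents have income below £3,580.
H = 3/6 = 0.5000.

0.5000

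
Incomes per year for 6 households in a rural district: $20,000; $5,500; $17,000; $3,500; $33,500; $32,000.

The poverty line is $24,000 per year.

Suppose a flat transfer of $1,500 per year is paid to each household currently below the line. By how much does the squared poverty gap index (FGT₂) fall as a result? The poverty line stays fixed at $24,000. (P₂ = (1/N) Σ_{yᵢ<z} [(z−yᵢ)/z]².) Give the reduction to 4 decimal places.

Before: below the line — $3,500, $5,500, $17,000, $20,000; squared poverty gap index (FGT₂) = 0.239439.
After the $1,500 transfer: below the line — $5,000, $7,000, $18,500, $21,500; squared poverty gap index (FGT₂) = 0.198640.
Reduction = 0.239439 − 0.198640 = 0.0408.

0.0408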